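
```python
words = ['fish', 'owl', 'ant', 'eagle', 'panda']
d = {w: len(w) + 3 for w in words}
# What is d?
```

{'fish': 7, 'owl': 6, 'ant': 6, 'eagle': 8, 'panda': 8}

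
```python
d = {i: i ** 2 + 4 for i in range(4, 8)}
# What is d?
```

{4: 20, 5: 29, 6: 40, 7: 53}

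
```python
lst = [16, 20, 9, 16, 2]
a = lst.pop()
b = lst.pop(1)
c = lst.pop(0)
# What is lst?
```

After line 1: lst = [16, 20, 9, 16, 2]
After line 2 (pop() -> a = 2): lst = [16, 20, 9, 16]
After line 3 (pop(1) -> b = 20): lst = [16, 9, 16]
After line 4 (pop(0) -> c = 16): lst = [9, 16]

[9, 16]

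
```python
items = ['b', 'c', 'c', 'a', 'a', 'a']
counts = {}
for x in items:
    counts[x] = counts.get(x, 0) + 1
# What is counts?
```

Initial: counts = {}, items = ['b', 'c', 'c', 'a', 'a', 'a']
See 'b': counts = {'b': 1}
See 'c': counts = {'b': 1, 'c': 1}
See 'c': counts = {'b': 1, 'c': 2}
See 'a': counts = {'b': 1, 'c': 2, 'a': 1}
See 'a': counts = {'b': 1, 'c': 2, 'a': 2}
See 'a': counts = {'b': 1, 'c': 2, 'a': 3}

{'b': 1, 'c': 2, 'a': 3}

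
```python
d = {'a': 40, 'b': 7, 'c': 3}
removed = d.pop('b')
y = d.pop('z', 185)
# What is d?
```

After line 1: d = {'a': 40, 'b': 7, 'c': 3}
After line 2 (pop 'b' returns 7): d = {'a': 40, 'c': 3}, removed = 7
After line 3 (pop 'z' missing, returns default 185): d = {'a': 40, 'c': 3}, y = 185

{'a': 40, 'c': 3}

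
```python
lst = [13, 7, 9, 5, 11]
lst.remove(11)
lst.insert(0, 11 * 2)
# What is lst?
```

After line 1: lst = [13, 7, 9, 5, 11]
After line 2 (remove first 11): lst = [13, 7, 9, 5]
After line 3 (insert 22 at index 0): lst = [22, 13, 7, 9, 5]

[22, 13, 7, 9, 5]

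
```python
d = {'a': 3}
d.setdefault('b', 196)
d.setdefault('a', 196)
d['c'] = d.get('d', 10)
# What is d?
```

After line 1: d = {'a': 3}
After line 2 (setdefault adds 'b'=196): d = {'a': 3, 'b': 196}
After line 3 (setdefault 'a' no-op, already exists): d = {'a': 3, 'b': 196}
After line 4 (get('d', 10) returns default since 'd' not in d): d = {'a': 3, 'b': 196, 'c': 10}

{'a': 3, 'b': 196, 'c': 10}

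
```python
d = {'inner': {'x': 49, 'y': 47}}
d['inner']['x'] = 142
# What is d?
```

After line 1: d = {'inner': {'x': 49, 'y': 47}}
After line 2 (inner x overwritten): d = {'inner': {'x': 142, 'y': 47}}

{'inner': {'x': 142, 'y': 47}}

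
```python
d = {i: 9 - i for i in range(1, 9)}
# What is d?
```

{1: 8, 2: 7, 3: 6, 4: 5, 5: 4, 6: 3, 7: 2, 8: 1}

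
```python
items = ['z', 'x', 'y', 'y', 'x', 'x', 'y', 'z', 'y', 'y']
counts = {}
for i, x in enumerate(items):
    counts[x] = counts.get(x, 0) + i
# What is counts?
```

Initial: counts = {}, items = ['z', 'x', 'y', 'y', 'x', 'x', 'y', 'z', 'y', 'y']
i=0, x='z': counts = {'z': 0}
i=1, x='x': counts = {'z': 0, 'x': 1}
i=2, x='y': counts = {'z': 0, 'x': 1, 'y': 2}
i=3, x='y': counts = {'z': 0, 'x': 1, 'y': 5}
i=4, x='x': counts = {'z': 0, 'x': 5, 'y': 5}
i=5, x='x': counts = {'z': 0, 'x': 10, 'y': 5}
i=6, x='y': counts = {'z': 0, 'x': 10, 'y': 11}
i=7, x='z': counts = {'z': 7, 'x': 10, 'y': 11}
i=8, x='y': counts = {'z': 7, 'x': 10, 'y': 19}
i=9, x='y': counts = {'z': 7, 'x': 10, 'y': 28}

{'z': 7, 'x': 10, 'y': 28}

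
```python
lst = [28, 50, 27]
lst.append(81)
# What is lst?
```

[28, 50, 27, 81]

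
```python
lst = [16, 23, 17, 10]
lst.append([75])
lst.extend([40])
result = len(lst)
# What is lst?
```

After line 1: lst = [16, 23, 17, 10]
After line 2 (append adds [75] as single element): lst = [16, 23, 17, 10, [75]]
After line 3 (extend unpacks [40], adds 40): lst = [16, 23, 17, 10, [75], 40]
After line 4: result = len(lst) = 6

[16, 23, 17, 10, [75], 40]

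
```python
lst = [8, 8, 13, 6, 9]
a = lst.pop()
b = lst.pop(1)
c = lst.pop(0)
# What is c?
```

After line 1: lst = [8, 8, 13, 6, 9]
After line 2 (pop() -> a = 9): lst = [8, 8, 13, 6]
After line 3 (pop(1) -> b = 8): lst = [8, 13, 6]
After line 4 (pop(0) -> c = 8): lst = [13, 6]

8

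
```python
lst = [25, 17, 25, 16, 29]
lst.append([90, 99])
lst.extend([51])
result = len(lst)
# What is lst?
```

After line 1: lst = [25, 17, 25, 16, 29]
After line 2 (append adds [90, 99] as single element): lst = [25, 17, 25, 16, 29, [90, 99]]
After line 3 (extend unpacks [51], adds 51): lst = [25, 17, 25, 16, 29, [90, 99], 51]
After line 4: result = len(lst) = 7

[25, 17, 25, 16, 29, [90, 99], 51]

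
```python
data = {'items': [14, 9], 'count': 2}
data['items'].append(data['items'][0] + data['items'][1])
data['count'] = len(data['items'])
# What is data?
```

After line 1: data = {'items': [14, 9], 'count': 2}
After line 2 (append 14 + 9 = 23): data = {'items': [14, 9, 23], 'count': 2}
After line 3 (count = len(items) = 3): data = {'items': [14, 9, 23], 'count': 3}

{'items': [14, 9, 23], 'count': 3}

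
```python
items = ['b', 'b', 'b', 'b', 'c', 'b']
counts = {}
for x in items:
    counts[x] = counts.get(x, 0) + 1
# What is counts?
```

Initial: counts = {}, items = ['b', 'b', 'b', 'b', 'c', 'b']
See 'b': counts = {'b': 1}
See 'b': counts = {'b': 2}
See 'b': counts = {'b': 3}
See 'b': counts = {'b': 4}
See 'c': counts = {'b': 4, 'c': 1}
See 'b': counts = {'b': 5, 'c': 1}

{'b': 5, 'c': 1}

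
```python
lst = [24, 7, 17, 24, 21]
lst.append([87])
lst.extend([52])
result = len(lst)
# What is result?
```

After line 1: lst = [24, 7, 17, 24, 21]
After line 2 (append adds [87] as single element): lst = [24, 7, 17, 24, 21, [87]]
After line 3 (extend unpacks [52], adds 52): lst = [24, 7, 17, 24, 21, [87], 52]
After line 4: result = len(lst) = 7

7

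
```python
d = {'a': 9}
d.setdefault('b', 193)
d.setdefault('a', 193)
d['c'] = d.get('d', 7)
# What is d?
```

After line 1: d = {'a': 9}
After line 2 (setdefault adds 'b'=193): d = {'a': 9, 'b': 193}
After line 3 (setdefault 'a' no-op, already exists): d = {'a': 9, 'b': 193}
After line 4 (get('d', 7) returns default since 'd' not in d): d = {'a': 9, 'b': 193, 'c': 7}

{'a': 9, 'b': 193, 'c': 7}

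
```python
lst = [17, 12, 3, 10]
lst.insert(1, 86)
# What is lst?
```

[17, 86, 12, 3, 10]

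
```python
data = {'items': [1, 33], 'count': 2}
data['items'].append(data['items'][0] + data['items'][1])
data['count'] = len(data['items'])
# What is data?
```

After line 1: data = {'items': [1, 33], 'count': 2}
After line 2 (append 1 + 33 = 34): data = {'items': [1, 33, 34], 'count': 2}
After line 3 (count = len(items) = 3): data = {'items': [1, 33, 34], 'count': 3}

{'items': [1, 33, 34], 'count': 3}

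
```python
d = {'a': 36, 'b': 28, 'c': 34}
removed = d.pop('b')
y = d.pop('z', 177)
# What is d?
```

After line 1: d = {'a': 36, 'b': 28, 'c': 34}
After line 2 (pop 'b' returns 28): d = {'a': 36, 'c': 34}, removed = 28
After line 3 (pop 'z' missing, returns default 177): d = {'a': 36, 'c': 34}, y = 177

{'a': 36, 'c': 34}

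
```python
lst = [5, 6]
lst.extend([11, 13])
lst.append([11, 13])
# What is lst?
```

After line 1: lst = [5, 6]
After line 2 (extend unpacks [11, 13]): lst = [5, 6, 11, 13]
After line 3 (append adds [11, 13] as single element): lst = [5, 6, 11, 13, [11, 13]]

[5, 6, 11, 13, [11, 13]]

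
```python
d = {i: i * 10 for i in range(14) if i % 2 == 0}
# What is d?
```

{0: 0, 2: 20, 4: 40, 6: 60, 8: 80, 10: 100, 12: 120}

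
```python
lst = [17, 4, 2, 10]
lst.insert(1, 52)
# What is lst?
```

[17, 52, 4, 2, 10]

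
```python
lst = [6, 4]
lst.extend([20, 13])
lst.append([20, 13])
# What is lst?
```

After line 1: lst = [6, 4]
After line 2 (extend unpacks [20, 13]): lst = [6, 4, 20, 13]
After line 3 (append adds [20, 13] as single element): lst = [6, 4, 20, 13, [20, 13]]

[6, 4, 20, 13, [20, 13]]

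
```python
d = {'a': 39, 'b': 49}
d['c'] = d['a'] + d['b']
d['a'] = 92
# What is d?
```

After line 1: d = {'a': 39, 'b': 49}
After line 2 (d['c'] = 39 + 49): d = {'a': 39, 'b': 49, 'c': 88}
After line 3: d = {'a': 92, 'b': 49, 'c': 88}

{'a': 92, 'b': 49, 'c': 88}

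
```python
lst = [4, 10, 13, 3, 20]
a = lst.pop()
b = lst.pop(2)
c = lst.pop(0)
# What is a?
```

After line 1: lst = [4, 10, 13, 3, 20]
After line 2 (pop() -> a = 20): lst = [4, 10, 13, 3]
After line 3 (pop(2) -> b = 13): lst = [4, 10, 3]
After line 4 (pop(0) -> c = 4): lst = [10, 3]

20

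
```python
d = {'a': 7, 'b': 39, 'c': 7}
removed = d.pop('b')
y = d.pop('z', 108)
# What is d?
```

After line 1: d = {'a': 7, 'b': 39, 'c': 7}
After line 2 (pop 'b' returns 39): d = {'a': 7, 'c': 7}, removed = 39
After line 3 (pop 'z' missing, returns default 108): d = {'a': 7, 'c': 7}, y = 108

{'a': 7, 'c': 7}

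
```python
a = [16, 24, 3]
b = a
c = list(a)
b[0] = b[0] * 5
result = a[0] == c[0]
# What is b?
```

After line 1: a = [16, 24, 3]
After line 2 (b = a, alias): a = [16, 24, 3], b = [16, 24, 3]
After line 3 (c = list(a) is a copy, new object): c = [16, 24, 3]
After line 4 (b[0] = 16 * 5 = 80; mutates shared a/b): a = b = [80, 24, 3], c = [16, 24, 3]
After line 5 (a[0] = 80, c[0] = 16; result = False)

[80, 24, 3]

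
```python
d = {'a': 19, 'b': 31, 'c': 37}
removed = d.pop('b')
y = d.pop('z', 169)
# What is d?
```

After line 1: d = {'a': 19, 'b': 31, 'c': 37}
After line 2 (pop 'b' returns 31): d = {'a': 19, 'c': 37}, removed = 31
After line 3 (pop 'z' missing, returns default 169): d = {'a': 19, 'c': 37}, y = 169

{'a': 19, 'c': 37}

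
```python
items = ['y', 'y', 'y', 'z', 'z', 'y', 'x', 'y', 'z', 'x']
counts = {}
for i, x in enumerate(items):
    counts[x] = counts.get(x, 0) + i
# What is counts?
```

Initial: counts = {}, items = ['y', 'y', 'y', 'z', 'z', 'y', 'x', 'y', 'z', 'x']
i=0, x='y': counts = {'y': 0}
i=1, x='y': counts = {'y': 1}
i=2, x='y': counts = {'y': 3}
i=3, x='z': counts = {'y': 3, 'z': 3}
i=4, x='z': counts = {'y': 3, 'z': 7}
i=5, x='y': counts = {'y': 8, 'z': 7}
i=6, x='x': counts = {'y': 8, 'z': 7, 'x': 6}
i=7, x='y': counts = {'y': 15, 'z': 7, 'x': 6}
i=8, x='z': counts = {'y': 15, 'z': 15, 'x': 6}
i=9, x='x': counts = {'y': 15, 'z': 15, 'x': 15}

{'y': 15, 'z': 15, 'x': 15}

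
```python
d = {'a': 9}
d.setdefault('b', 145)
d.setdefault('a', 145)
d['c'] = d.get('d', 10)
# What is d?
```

After line 1: d = {'a': 9}
After line 2 (setdefault adds 'b'=145): d = {'a': 9, 'b': 145}
After line 3 (setdefault 'a' no-op, already exists): d = {'a': 9, 'b': 145}
After line 4 (get('d', 10) returns default since 'd' not in d): d = {'a': 9, 'b': 145, 'c': 10}

{'a': 9, 'b': 145, 'c': 10}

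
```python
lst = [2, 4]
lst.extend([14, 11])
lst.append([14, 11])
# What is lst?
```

After line 1: lst = [2, 4]
After line 2 (extend unpacks [14, 11]): lst = [2, 4, 14, 11]
After line 3 (append adds [14, 11] as single element): lst = [2, 4, 14, 11, [14, 11]]

[2, 4, 14, 11, [14, 11]]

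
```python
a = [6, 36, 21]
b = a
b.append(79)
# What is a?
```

After line 1: a = [6, 36, 21]
After line 2 (b = a is an alias, same object): a = [6, 36, 21], b = [6, 36, 21]
After line 3 (b.append mutates the shared list): a = [6, 36, 21, 79], b = [6, 36, 21, 79]

[6, 36, 21, 79]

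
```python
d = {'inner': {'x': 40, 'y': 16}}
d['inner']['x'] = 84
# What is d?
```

After line 1: d = {'inner': {'x': 40, 'y': 16}}
After line 2 (inner x overwritten): d = {'inner': {'x': 84, 'y': 16}}

{'inner': {'x': 84, 'y': 16}}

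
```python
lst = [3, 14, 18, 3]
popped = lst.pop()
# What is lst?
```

[3, 14, 18]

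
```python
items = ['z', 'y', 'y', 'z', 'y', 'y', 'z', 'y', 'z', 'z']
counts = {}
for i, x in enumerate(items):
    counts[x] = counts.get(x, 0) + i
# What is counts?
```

Initial: counts = {}, items = ['z', 'y', 'y', 'z', 'y', 'y', 'z', 'y', 'z', 'z']
i=0, x='z': counts = {'z': 0}
i=1, x='y': counts = {'z': 0, 'y': 1}
i=2, x='y': counts = {'z': 0, 'y': 3}
i=3, x='z': counts = {'z': 3, 'y': 3}
i=4, x='y': counts = {'z': 3, 'y': 7}
i=5, x='y': counts = {'z': 3, 'y': 12}
i=6, x='z': counts = {'z': 9, 'y': 12}
i=7, x='y': counts = {'z': 9, 'y': 19}
i=8, x='z': counts = {'z': 17, 'y': 19}
i=9, x='z': counts = {'z': 26, 'y': 19}

{'z': 26, 'y': 19}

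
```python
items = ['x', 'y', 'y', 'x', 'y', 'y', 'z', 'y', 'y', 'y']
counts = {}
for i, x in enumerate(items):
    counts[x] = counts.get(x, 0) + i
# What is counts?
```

Initial: counts = {}, items = ['x', 'y', 'y', 'x', 'y', 'y', 'z', 'y', 'y', 'y']
i=0, x='x': counts = {'x': 0}
i=1, x='y': counts = {'x': 0, 'y': 1}
i=2, x='y': counts = {'x': 0, 'y': 3}
i=3, x='x': counts = {'x': 3, 'y': 3}
i=4, x='y': counts = {'x': 3, 'y': 7}
i=5, x='y': counts = {'x': 3, 'y': 12}
i=6, x='z': counts = {'x': 3, 'y': 12, 'z': 6}
i=7, x='y': counts = {'x': 3, 'y': 19, 'z': 6}
i=8, x='y': counts = {'x': 3, 'y': 27, 'z': 6}
i=9, x='y': counts = {'x': 3, 'y': 36, 'z': 6}

{'x': 3, 'y': 36, 'z': 6}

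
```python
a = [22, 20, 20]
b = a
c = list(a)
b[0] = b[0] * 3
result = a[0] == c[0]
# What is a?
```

After line 1: a = [22, 20, 20]
After line 2 (b = a, alias): a = [22, 20, 20], b = [22, 20, 20]
After line 3 (c = list(a) is a copy, new object): c = [22, 20, 20]
After line 4 (b[0] = 22 * 3 = 66; mutates shared a/b): a = b = [66, 20, 20], c = [22, 20, 20]
After line 5 (a[0] = 66, c[0] = 22; result = False)

[66, 20, 20]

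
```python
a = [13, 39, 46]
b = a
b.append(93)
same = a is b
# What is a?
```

After line 1: a = [13, 39, 46]
After line 2 (b = a is an alias, same object): a = [13, 39, 46], b = [13, 39, 46]
After line 3 (b.append mutates the shared list): a = [13, 39, 46, 93], b = [13, 39, 46, 93]
After line 4 (same = a is b; same object -> True): same = True

[13, 39, 46, 93]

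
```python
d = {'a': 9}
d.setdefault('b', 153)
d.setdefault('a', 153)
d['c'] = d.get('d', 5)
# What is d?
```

After line 1: d = {'a': 9}
After line 2 (setdefault adds 'b'=153): d = {'a': 9, 'b': 153}
After line 3 (setdefault 'a' no-op, already exists): d = {'a': 9, 'b': 153}
After line 4 (get('d', 5) returns default since 'd' not in d): d = {'a': 9, 'b': 153, 'c': 5}

{'a': 9, 'b': 153, 'c': 5}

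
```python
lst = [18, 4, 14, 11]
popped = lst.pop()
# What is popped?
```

11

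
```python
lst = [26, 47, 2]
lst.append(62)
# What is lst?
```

[26, 47, 2, 62]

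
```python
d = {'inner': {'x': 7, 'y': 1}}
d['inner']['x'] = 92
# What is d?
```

After line 1: d = {'inner': {'x': 7, 'y': 1}}
After line 2 (inner x overwritten): d = {'inner': {'x': 92, 'y': 1}}

{'inner': {'x': 92, 'y': 1}}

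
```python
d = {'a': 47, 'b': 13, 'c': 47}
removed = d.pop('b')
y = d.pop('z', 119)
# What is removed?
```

After line 1: d = {'a': 47, 'b': 13, 'c': 47}
After line 2 (pop 'b' returns 13): d = {'a': 47, 'c': 47}, removed = 13
After line 3 (pop 'z' missing, returns default 119): d = {'a': 47, 'c': 47}, y = 119

13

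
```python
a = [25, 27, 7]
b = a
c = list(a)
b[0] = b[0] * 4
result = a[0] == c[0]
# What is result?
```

After line 1: a = [25, 27, 7]
After line 2 (b = a, alias): a = [25, 27, 7], b = [25, 27, 7]
After line 3 (c = list(a) is a copy, new object): c = [25, 27, 7]
After line 4 (b[0] = 25 * 4 = 100; mutates shared a/b): a = b = [100, 27, 7], c = [25, 27, 7]
After line 5 (a[0] = 100, c[0] = 25; result = False)

False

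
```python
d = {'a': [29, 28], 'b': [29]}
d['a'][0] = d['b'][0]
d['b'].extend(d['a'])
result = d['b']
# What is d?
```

After line 1: d = {'a': [29, 28], 'b': [29]}
After line 2 (a[0] = b[0] = 29): d = {'a': [29, 28], 'b': [29]}
After line 3 (b.extend(a) appends [29, 28]): d = {'a': [29, 28], 'b': [29, 29, 28]}
After line 4: result = d['b'] = [29, 29, 28]

{'a': [29, 28], 'b': [29, 29, 28]}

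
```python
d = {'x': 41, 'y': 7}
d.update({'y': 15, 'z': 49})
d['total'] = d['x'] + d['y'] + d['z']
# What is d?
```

After line 1: d = {'x': 41, 'y': 7}
After line 2 (y overwritten, z added): d = {'x': 41, 'y': 15, 'z': 49}
After line 3 (total = 41 + 15 + 49 = 105): d = {'x': 41, 'y': 15, 'z': 49, 'total': 105}

{'x': 41, 'y': 15, 'z': 49, 'total': 105}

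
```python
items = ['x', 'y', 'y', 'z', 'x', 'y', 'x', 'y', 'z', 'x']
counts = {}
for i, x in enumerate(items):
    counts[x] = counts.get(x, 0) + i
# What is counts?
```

Initial: counts = {}, items = ['x', 'y', 'y', 'z', 'x', 'y', 'x', 'y', 'z', 'x']
i=0, x='x': counts = {'x': 0}
i=1, x='y': counts = {'x': 0, 'y': 1}
i=2, x='y': counts = {'x': 0, 'y': 3}
i=3, x='z': counts = {'x': 0, 'y': 3, 'z': 3}
i=4, x='x': counts = {'x': 4, 'y': 3, 'z': 3}
i=5, x='y': counts = {'x': 4, 'y': 8, 'z': 3}
i=6, x='x': counts = {'x': 10, 'y': 8, 'z': 3}
i=7, x='y': counts = {'x': 10, 'y': 15, 'z': 3}
i=8, x='z': counts = {'x': 10, 'y': 15, 'z': 11}
i=9, x='x': counts = {'x': 19, 'y': 15, 'z': 11}

{'x': 19, 'y': 15, 'z': 11}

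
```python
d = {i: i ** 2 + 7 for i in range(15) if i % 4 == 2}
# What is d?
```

{2: 11, 6: 43, 10: 107, 14: 203}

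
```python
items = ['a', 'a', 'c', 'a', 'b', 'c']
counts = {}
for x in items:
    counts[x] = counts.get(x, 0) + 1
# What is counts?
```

Initial: counts = {}, items = ['a', 'a', 'c', 'a', 'b', 'c']
See 'a': counts = {'a': 1}
See 'a': counts = {'a': 2}
See 'c': counts = {'a': 2, 'c': 1}
See 'a': counts = {'a': 3, 'c': 1}
See 'b': counts = {'a': 3, 'c': 1, 'b': 1}
See 'c': counts = {'a': 3, 'c': 2, 'b': 1}

{'a': 3, 'c': 2, 'b': 1}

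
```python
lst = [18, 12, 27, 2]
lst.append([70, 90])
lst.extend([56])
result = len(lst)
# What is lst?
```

After line 1: lst = [18, 12, 27, 2]
After line 2 (append adds [70, 90] as single element): lst = [18, 12, 27, 2, [70, 90]]
After line 3 (extend unpacks [56], adds 56): lst = [18, 12, 27, 2, [70, 90], 56]
After line 4: result = len(lst) = 6

[18, 12, 27, 2, [70, 90], 56]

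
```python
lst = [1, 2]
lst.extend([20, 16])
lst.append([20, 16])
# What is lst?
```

After line 1: lst = [1, 2]
After line 2 (extend unpacks [20, 16]): lst = [1, 2, 20, 16]
After line 3 (append adds [20, 16] as single element): lst = [1, 2, 20, 16, [20, 16]]

[1, 2, 20, 16, [20, 16]]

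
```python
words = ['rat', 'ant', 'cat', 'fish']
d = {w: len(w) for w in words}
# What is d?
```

{'rat': 3, 'ant': 3, 'cat': 3, 'fish': 4}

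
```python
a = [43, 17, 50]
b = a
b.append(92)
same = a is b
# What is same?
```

After line 1: a = [43, 17, 50]
After line 2 (b = a is an alias, same object): a = [43, 17, 50], b = [43, 17, 50]
After line 3 (b.append mutates the shared list): a = [43, 17, 50, 92], b = [43, 17, 50, 92]
After line 4 (same = a is b; same object -> True): same = True

True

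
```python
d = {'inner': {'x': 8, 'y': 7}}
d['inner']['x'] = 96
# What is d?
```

After line 1: d = {'inner': {'x': 8, 'y': 7}}
After line 2 (inner x overwritten): d = {'inner': {'x': 96, 'y': 7}}

{'inner': {'x': 96, 'y': 7}}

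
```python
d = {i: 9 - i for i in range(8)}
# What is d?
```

{0: 9, 1: 8, 2: 7, 3: 6, 4: 5, 5: 4, 6: 3, 7: 2}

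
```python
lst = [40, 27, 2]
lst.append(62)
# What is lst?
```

[40, 27, 2, 62]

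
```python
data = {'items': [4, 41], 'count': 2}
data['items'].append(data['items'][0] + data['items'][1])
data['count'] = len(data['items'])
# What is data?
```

After line 1: data = {'items': [4, 41], 'count': 2}
After line 2 (append 4 + 41 = 45): data = {'items': [4, 41, 45], 'count': 2}
After line 3 (count = len(items) = 3): data = {'items': [4, 41, 45], 'count': 3}

{'items': [4, 41, 45], 'count': 3}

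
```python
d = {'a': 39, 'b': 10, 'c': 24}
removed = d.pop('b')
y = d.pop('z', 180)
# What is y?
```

After line 1: d = {'a': 39, 'b': 10, 'c': 24}
After line 2 (pop 'b' returns 10): d = {'a': 39, 'c': 24}, removed = 10
After line 3 (pop 'z' missing, returns default 180): d = {'a': 39, 'c': 24}, y = 180

180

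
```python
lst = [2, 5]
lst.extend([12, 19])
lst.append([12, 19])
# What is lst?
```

After line 1: lst = [2, 5]
After line 2 (extend unpacks [12, 19]): lst = [2, 5, 12, 19]
After line 3 (append adds [12, 19] as single element): lst = [2, 5, 12, 19, [12, 19]]

[2, 5, 12, 19, [12, 19]]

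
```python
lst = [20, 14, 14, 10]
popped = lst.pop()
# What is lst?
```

[20, 14, 14]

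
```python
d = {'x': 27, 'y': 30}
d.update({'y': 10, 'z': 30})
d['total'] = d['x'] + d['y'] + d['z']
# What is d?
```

After line 1: d = {'x': 27, 'y': 30}
After line 2 (y overwritten, z added): d = {'x': 27, 'y': 10, 'z': 30}
After line 3 (total = 27 + 10 + 30 = 67): d = {'x': 27, 'y': 10, 'z': 30, 'total': 67}

{'x': 27, 'y': 10, 'z': 30, 'total': 67}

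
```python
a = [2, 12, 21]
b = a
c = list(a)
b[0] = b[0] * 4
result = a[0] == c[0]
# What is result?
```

After line 1: a = [2, 12, 21]
After line 2 (b = a, alias): a = [2, 12, 21], b = [2, 12, 21]
After line 3 (c = list(a) is a copy, new object): c = [2, 12, 21]
After line 4 (b[0] = 2 * 4 = 8; mutates shared a/b): a = b = [8, 12, 21], c = [2, 12, 21]
After line 5 (a[0] = 8, c[0] = 2; result = False)

False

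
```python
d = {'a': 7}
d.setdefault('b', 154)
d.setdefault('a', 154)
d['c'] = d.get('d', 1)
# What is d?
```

After line 1: d = {'a': 7}
After line 2 (setdefault adds 'b'=154): d = {'a': 7, 'b': 154}
After line 3 (setdefault 'a' no-op, already exists): d = {'a': 7, 'b': 154}
After line 4 (get('d', 1) returns default since 'd' not in d): d = {'a': 7, 'b': 154, 'c': 1}

{'a': 7, 'b': 154, 'c': 1}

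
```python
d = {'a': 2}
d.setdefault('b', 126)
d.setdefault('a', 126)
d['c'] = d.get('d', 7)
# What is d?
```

After line 1: d = {'a': 2}
After line 2 (setdefault adds 'b'=126): d = {'a': 2, 'b': 126}
After line 3 (setdefault 'a' no-op, already exists): d = {'a': 2, 'b': 126}
After line 4 (get('d', 7) returns default since 'd' not in d): d = {'a': 2, 'b': 126, 'c': 7}

{'a': 2, 'b': 126, 'c': 7}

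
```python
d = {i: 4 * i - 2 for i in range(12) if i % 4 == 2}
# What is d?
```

{2: 6, 6: 22, 10: 38}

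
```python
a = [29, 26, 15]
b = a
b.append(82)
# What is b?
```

After line 1: a = [29, 26, 15]
After line 2 (b = a is an alias, same object): a = [29, 26, 15], b = [29, 26, 15]
After line 3 (b.append mutates the shared list): a = [29, 26, 15, 82], b = [29, 26, 15, 82]

[29, 26, 15, 82]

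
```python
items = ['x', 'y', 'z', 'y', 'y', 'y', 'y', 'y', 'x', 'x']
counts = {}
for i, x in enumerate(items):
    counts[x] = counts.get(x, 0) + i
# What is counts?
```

Initial: counts = {}, items = ['x', 'y', 'z', 'y', 'y', 'y', 'y', 'y', 'x', 'x']
i=0, x='x': counts = {'x': 0}
i=1, x='y': counts = {'x': 0, 'y': 1}
i=2, x='z': counts = {'x': 0, 'y': 1, 'z': 2}
i=3, x='y': counts = {'x': 0, 'y': 4, 'z': 2}
i=4, x='y': counts = {'x': 0, 'y': 8, 'z': 2}
i=5, x='y': counts = {'x': 0, 'y': 13, 'z': 2}
i=6, x='y': counts = {'x': 0, 'y': 19, 'z': 2}
i=7, x='y': counts = {'x': 0, 'y': 26, 'z': 2}
i=8, x='x': counts = {'x': 8, 'y': 26, 'z': 2}
i=9, x='x': counts = {'x': 17, 'y': 26, 'z': 2}

{'x': 17, 'y': 26, 'z': 2}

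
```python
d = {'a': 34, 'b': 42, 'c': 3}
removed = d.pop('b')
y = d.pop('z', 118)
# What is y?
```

After line 1: d = {'a': 34, 'b': 42, 'c': 3}
After line 2 (pop 'b' returns 42): d = {'a': 34, 'c': 3}, removed = 42
After line 3 (pop 'z' missing, returns default 118): d = {'a': 34, 'c': 3}, y = 118

118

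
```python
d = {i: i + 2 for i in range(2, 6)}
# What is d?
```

{2: 4, 3: 5, 4: 6, 5: 7}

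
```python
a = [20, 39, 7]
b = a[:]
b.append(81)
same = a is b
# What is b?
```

After line 1: a = [20, 39, 7]
After line 2 (b = a[:] is a shallow copy, new object): a = [20, 39, 7], b = [20, 39, 7]
After line 3 (append only mutates b): a = [20, 39, 7], b = [20, 39, 7, 81]
After line 4 (same = a is b; different objects -> False): same = False

[20, 39, 7, 81]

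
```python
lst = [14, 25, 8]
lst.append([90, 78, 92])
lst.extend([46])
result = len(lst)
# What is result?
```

After line 1: lst = [14, 25, 8]
After line 2 (append adds [90, 78, 92] as single element): lst = [14, 25, 8, [90, 78, 92]]
After line 3 (extend unpacks [46], adds 46): lst = [14, 25, 8, [90, 78, 92], 46]
After line 4: result = len(lst) = 5

5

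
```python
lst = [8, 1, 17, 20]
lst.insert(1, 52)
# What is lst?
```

[8, 52, 1, 17, 20]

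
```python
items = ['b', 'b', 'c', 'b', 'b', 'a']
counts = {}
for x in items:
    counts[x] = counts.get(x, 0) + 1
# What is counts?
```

Initial: counts = {}, items = ['b', 'b', 'c', 'b', 'b', 'a']
See 'b': counts = {'b': 1}
See 'b': counts = {'b': 2}
See 'c': counts = {'b': 2, 'c': 1}
See 'b': counts = {'b': 3, 'c': 1}
See 'b': counts = {'b': 4, 'c': 1}
See 'a': counts = {'b': 4, 'c': 1, 'a': 1}

{'b': 4, 'c': 1, 'a': 1}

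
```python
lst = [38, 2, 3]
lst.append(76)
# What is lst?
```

[38, 2, 3, 76]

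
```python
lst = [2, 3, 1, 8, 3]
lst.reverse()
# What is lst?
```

[3, 8, 1, 3, 2]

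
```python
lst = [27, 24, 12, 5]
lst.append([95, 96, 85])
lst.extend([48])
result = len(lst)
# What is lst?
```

After line 1: lst = [27, 24, 12, 5]
After line 2 (append adds [95, 96, 85] as single element): lst = [27, 24, 12, 5, [95, 96, 85]]
After line 3 (extend unpacks [48], adds 48): lst = [27, 24, 12, 5, [95, 96, 85], 48]
After line 4: result = len(lst) = 6

[27, 24, 12, 5, [95, 96, 85], 48]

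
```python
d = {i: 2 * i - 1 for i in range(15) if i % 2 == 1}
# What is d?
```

{1: 1, 3: 5, 5: 9, 7: 13, 9: 17, 11: 21, 13: 25}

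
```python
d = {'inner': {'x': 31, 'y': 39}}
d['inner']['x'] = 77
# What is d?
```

After line 1: d = {'inner': {'x': 31, 'y': 39}}
After line 2 (inner x overwritten): d = {'inner': {'x': 77, 'y': 39}}

{'inner': {'x': 77, 'y': 39}}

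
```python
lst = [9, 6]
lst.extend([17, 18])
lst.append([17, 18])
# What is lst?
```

After line 1: lst = [9, 6]
After line 2 (extend unpacks [17, 18]): lst = [9, 6, 17, 18]
After line 3 (append adds [17, 18] as single element): lst = [9, 6, 17, 18, [17, 18]]

[9, 6, 17, 18, [17, 18]]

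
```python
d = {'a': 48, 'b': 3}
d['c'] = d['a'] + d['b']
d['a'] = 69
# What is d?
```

After line 1: d = {'a': 48, 'b': 3}
After line 2 (d['c'] = 48 + 3): d = {'a': 48, 'b': 3, 'c': 51}
After line 3: d = {'a': 69, 'b': 3, 'c': 51}

{'a': 69, 'b': 3, 'c': 51}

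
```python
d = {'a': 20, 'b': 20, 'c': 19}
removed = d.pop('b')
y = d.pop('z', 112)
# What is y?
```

After line 1: d = {'a': 20, 'b': 20, 'c': 19}
After line 2 (pop 'b' returns 20): d = {'a': 20, 'c': 19}, removed = 20
After line 3 (pop 'z' missing, returns default 112): d = {'a': 20, 'c': 19}, y = 112

112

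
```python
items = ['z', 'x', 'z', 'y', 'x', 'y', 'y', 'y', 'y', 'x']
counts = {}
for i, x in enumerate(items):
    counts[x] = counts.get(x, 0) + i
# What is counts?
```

Initial: counts = {}, items = ['z', 'x', 'z', 'y', 'x', 'y', 'y', 'y', 'y', 'x']
i=0, x='z': counts = {'z': 0}
i=1, x='x': counts = {'z': 0, 'x': 1}
i=2, x='z': counts = {'z': 2, 'x': 1}
i=3, x='y': counts = {'z': 2, 'x': 1, 'y': 3}
i=4, x='x': counts = {'z': 2, 'x': 5, 'y': 3}
i=5, x='y': counts = {'z': 2, 'x': 5, 'y': 8}
i=6, x='y': counts = {'z': 2, 'x': 5, 'y': 14}
i=7, x='y': counts = {'z': 2, 'x': 5, 'y': 21}
i=8, x='y': counts = {'z': 2, 'x': 5, 'y': 29}
i=9, x='x': counts = {'z': 2, 'x': 14, 'y': 29}

{'z': 2, 'x': 14, 'y': 29}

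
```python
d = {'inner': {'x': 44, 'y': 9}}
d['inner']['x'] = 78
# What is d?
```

After line 1: d = {'inner': {'x': 44, 'y': 9}}
After line 2 (inner x overwritten): d = {'inner': {'x': 78, 'y': 9}}

{'inner': {'x': 78, 'y': 9}}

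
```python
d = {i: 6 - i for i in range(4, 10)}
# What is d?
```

{4: 2, 5: 1, 6: 0, 7: -1, 8: -2, 9: -3}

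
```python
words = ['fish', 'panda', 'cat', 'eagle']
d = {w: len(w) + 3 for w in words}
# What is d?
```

{'fish': 7, 'panda': 8, 'cat': 6, 'eagle': 8}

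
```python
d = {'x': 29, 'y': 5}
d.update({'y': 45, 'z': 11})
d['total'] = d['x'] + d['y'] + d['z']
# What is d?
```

After line 1: d = {'x': 29, 'y': 5}
After line 2 (y overwritten, z added): d = {'x': 29, 'y': 45, 'z': 11}
After line 3 (total = 29 + 45 + 11 = 85): d = {'x': 29, 'y': 45, 'z': 11, 'total': 85}

{'x': 29, 'y': 45, 'z': 11, 'total': 85}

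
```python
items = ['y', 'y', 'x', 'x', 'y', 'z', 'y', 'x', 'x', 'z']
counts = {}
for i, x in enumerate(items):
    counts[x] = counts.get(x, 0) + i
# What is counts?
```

Initial: counts = {}, items = ['y', 'y', 'x', 'x', 'y', 'z', 'y', 'x', 'x', 'z']
i=0, x='y': counts = {'y': 0}
i=1, x='y': counts = {'y': 1}
i=2, x='x': counts = {'y': 1, 'x': 2}
i=3, x='x': counts = {'y': 1, 'x': 5}
i=4, x='y': counts = {'y': 5, 'x': 5}
i=5, x='z': counts = {'y': 5, 'x': 5, 'z': 5}
i=6, x='y': counts = {'y': 11, 'x': 5, 'z': 5}
i=7, x='x': counts = {'y': 11, 'x': 12, 'z': 5}
i=8, x='x': counts = {'y': 11, 'x': 20, 'z': 5}
i=9, x='z': counts = {'y': 11, 'x': 20, 'z': 14}

{'y': 11, 'x': 20, 'z': 14}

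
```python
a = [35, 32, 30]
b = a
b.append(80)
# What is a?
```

After line 1: a = [35, 32, 30]
After line 2 (b = a is an alias, same object): a = [35, 32, 30], b = [35, 32, 30]
After line 3 (b.append mutates the shared list): a = [35, 32, 30, 80], b = [35, 32, 30, 80]

[35, 32, 30, 80]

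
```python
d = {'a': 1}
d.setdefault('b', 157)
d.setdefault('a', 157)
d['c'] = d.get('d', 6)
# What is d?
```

After line 1: d = {'a': 1}
After line 2 (setdefault adds 'b'=157): d = {'a': 1, 'b': 157}
After line 3 (setdefault 'a' no-op, already exists): d = {'a': 1, 'b': 157}
After line 4 (get('d', 6) returns default since 'd' not in d): d = {'a': 1, 'b': 157, 'c': 6}

{'a': 1, 'b': 157, 'c': 6}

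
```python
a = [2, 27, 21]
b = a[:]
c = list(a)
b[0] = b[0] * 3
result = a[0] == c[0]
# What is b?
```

After line 1: a = [2, 27, 21]
After line 2 (b = a[:], copy): a = [2, 27, 21], b = [2, 27, 21]
After line 3 (c = list(a) is a copy, new object): c = [2, 27, 21]
After line 4 (b[0] = 2 * 3 = 6; only b mutates (copy)): a = [2, 27, 21], b = [6, 27, 21], c = [2, 27, 21]
After line 5 (a[0] = 2, c[0] = 2; result = True)

[6, 27, 21]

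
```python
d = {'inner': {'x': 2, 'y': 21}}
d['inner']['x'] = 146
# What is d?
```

After line 1: d = {'inner': {'x': 2, 'y': 21}}
After line 2 (inner x overwritten): d = {'inner': {'x': 146, 'y': 21}}

{'inner': {'x': 146, 'y': 21}}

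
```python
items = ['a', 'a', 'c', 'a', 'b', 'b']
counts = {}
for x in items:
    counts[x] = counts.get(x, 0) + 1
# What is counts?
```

Initial: counts = {}, items = ['a', 'a', 'c', 'a', 'b', 'b']
See 'a': counts = {'a': 1}
See 'a': counts = {'a': 2}
See 'c': counts = {'a': 2, 'c': 1}
See 'a': counts = {'a': 3, 'c': 1}
See 'b': counts = {'a': 3, 'c': 1, 'b': 1}
See 'b': counts = {'a': 3, 'c': 1, 'b': 2}

{'a': 3, 'c': 1, 'b': 2}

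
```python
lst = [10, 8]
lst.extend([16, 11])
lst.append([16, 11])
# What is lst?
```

After line 1: lst = [10, 8]
After line 2 (extend unpacks [16, 11]): lst = [10, 8, 16, 11]
After line 3 (append adds [16, 11] as single element): lst = [10, 8, 16, 11, [16, 11]]

[10, 8, 16, 11, [16, 11]]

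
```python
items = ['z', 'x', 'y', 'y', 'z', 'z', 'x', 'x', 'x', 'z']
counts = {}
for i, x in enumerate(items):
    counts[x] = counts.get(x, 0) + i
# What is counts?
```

Initial: counts = {}, items = ['z', 'x', 'y', 'y', 'z', 'z', 'x', 'x', 'x', 'z']
i=0, x='z': counts = {'z': 0}
i=1, x='x': counts = {'z': 0, 'x': 1}
i=2, x='y': counts = {'z': 0, 'x': 1, 'y': 2}
i=3, x='y': counts = {'z': 0, 'x': 1, 'y': 5}
i=4, x='z': counts = {'z': 4, 'x': 1, 'y': 5}
i=5, x='z': counts = {'z': 9, 'x': 1, 'y': 5}
i=6, x='x': counts = {'z': 9, 'x': 7, 'y': 5}
i=7, x='x': counts = {'z': 9, 'x': 14, 'y': 5}
i=8, x='x': counts = {'z': 9, 'x': 22, 'y': 5}
i=9, x='z': counts = {'z': 18, 'x': 22, 'y': 5}

{'z': 18, 'x': 22, 'y': 5}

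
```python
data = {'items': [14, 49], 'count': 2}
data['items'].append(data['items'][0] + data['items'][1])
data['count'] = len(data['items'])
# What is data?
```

After line 1: data = {'items': [14, 49], 'count': 2}
After line 2 (append 14 + 49 = 63): data = {'items': [14, 49, 63], 'count': 2}
After line 3 (count = len(items) = 3): data = {'items': [14, 49, 63], 'count': 3}

{'items': [14, 49, 63], 'count': 3}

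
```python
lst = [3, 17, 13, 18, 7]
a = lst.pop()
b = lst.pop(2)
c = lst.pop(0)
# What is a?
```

After line 1: lst = [3, 17, 13, 18, 7]
After line 2 (pop() -> a = 7): lst = [3, 17, 13, 18]
After line 3 (pop(2) -> b = 13): lst = [3, 17, 18]
After line 4 (pop(0) -> c = 3): lst = [17, 18]

7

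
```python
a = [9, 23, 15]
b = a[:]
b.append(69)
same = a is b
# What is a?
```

After line 1: a = [9, 23, 15]
After line 2 (b = a[:] is a shallow copy, new object): a = [9, 23, 15], b = [9, 23, 15]
After line 3 (append only mutates b): a = [9, 23, 15], b = [9, 23, 15, 69]
After line 4 (same = a is b; different objects -> False): same = False

[9, 23, 15]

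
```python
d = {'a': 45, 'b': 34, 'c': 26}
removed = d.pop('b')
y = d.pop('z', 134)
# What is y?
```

After line 1: d = {'a': 45, 'b': 34, 'c': 26}
After line 2 (pop 'b' returns 34): d = {'a': 45, 'c': 26}, removed = 34
After line 3 (pop 'z' missing, returns default 134): d = {'a': 45, 'c': 26}, y = 134

134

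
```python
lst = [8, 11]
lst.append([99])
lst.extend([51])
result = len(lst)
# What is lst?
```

After line 1: lst = [8, 11]
After line 2 (append adds [99] as single element): lst = [8, 11, [99]]
After line 3 (extend unpacks [51], adds 51): lst = [8, 11, [99], 51]
After line 4: result = len(lst) = 4

[8, 11, [99], 51]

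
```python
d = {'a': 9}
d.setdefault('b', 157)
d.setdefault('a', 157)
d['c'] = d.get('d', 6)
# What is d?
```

After line 1: d = {'a': 9}
After line 2 (setdefault adds 'b'=157): d = {'a': 9, 'b': 157}
After line 3 (setdefault 'a' no-op, already exists): d = {'a': 9, 'b': 157}
After line 4 (get('d', 6) returns default since 'd' not in d): d = {'a': 9, 'b': 157, 'c': 6}

{'a': 9, 'b': 157, 'c': 6}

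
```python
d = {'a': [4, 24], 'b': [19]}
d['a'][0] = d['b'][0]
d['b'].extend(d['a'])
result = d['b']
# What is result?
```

After line 1: d = {'a': [4, 24], 'b': [19]}
After line 2 (a[0] = b[0] = 19): d = {'a': [19, 24], 'b': [19]}
After line 3 (b.extend(a) appends [19, 24]): d = {'a': [19, 24], 'b': [19, 19, 24]}
After line 4: result = d['b'] = [19, 19, 24]

[19, 19, 24]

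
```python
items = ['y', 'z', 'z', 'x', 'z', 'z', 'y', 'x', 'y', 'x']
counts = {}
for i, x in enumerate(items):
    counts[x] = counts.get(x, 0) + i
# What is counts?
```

Initial: counts = {}, items = ['y', 'z', 'z', 'x', 'z', 'z', 'y', 'x', 'y', 'x']
i=0, x='y': counts = {'y': 0}
i=1, x='z': counts = {'y': 0, 'z': 1}
i=2, x='z': counts = {'y': 0, 'z': 3}
i=3, x='x': counts = {'y': 0, 'z': 3, 'x': 3}
i=4, x='z': counts = {'y': 0, 'z': 7, 'x': 3}
i=5, x='z': counts = {'y': 0, 'z': 12, 'x': 3}
i=6, x='y': counts = {'y': 6, 'z': 12, 'x': 3}
i=7, x='x': counts = {'y': 6, 'z': 12, 'x': 10}
i=8, x='y': counts = {'y': 14, 'z': 12, 'x': 10}
i=9, x='x': counts = {'y': 14, 'z': 12, 'x': 19}

{'y': 14, 'z': 12, 'x': 19}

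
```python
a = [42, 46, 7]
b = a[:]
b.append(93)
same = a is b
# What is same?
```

After line 1: a = [42, 46, 7]
After line 2 (b = a[:] is a shallow copy, new object): a = [42, 46, 7], b = [42, 46, 7]
After line 3 (append only mutates b): a = [42, 46, 7], b = [42, 46, 7, 93]
After line 4 (same = a is b; different objects -> False): same = False

False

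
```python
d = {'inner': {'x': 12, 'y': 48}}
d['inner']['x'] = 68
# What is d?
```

After line 1: d = {'inner': {'x': 12, 'y': 48}}
After line 2 (inner x overwritten): d = {'inner': {'x': 68, 'y': 48}}

{'inner': {'x': 68, 'y': 48}}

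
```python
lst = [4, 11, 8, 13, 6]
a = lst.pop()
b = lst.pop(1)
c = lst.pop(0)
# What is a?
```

After line 1: lst = [4, 11, 8, 13, 6]
After line 2 (pop() -> a = 6): lst = [4, 11, 8, 13]
After line 3 (pop(1) -> b = 11): lst = [4, 8, 13]
After line 4 (pop(0) -> c = 4): lst = [8, 13]

6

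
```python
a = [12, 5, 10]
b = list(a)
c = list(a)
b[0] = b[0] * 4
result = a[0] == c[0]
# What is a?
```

After line 1: a = [12, 5, 10]
After line 2 (b = list(a), copy): a = [12, 5, 10], b = [12, 5, 10]
After line 3 (c = list(a) is a copy, new object): c = [12, 5, 10]
After line 4 (b[0] = 12 * 4 = 48; only b mutates (copy)): a = [12, 5, 10], b = [48, 5, 10], c = [12, 5, 10]
After line 5 (a[0] = 12, c[0] = 12; result = True)

[12, 5, 10]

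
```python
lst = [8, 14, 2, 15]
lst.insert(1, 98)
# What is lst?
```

[8, 98, 14, 2, 15]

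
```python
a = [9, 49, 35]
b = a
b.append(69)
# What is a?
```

After line 1: a = [9, 49, 35]
After line 2 (b = a is an alias, same object): a = [9, 49, 35], b = [9, 49, 35]
After line 3 (b.append mutates the shared list): a = [9, 49, 35, 69], b = [9, 49, 35, 69]

[9, 49, 35, 69]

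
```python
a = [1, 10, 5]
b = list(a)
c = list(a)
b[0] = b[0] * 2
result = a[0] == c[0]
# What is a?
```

After line 1: a = [1, 10, 5]
After line 2 (b = list(a), copy): a = [1, 10, 5], b = [1, 10, 5]
After line 3 (c = list(a) is a copy, new object): c = [1, 10, 5]
After line 4 (b[0] = 1 * 2 = 2; only b mutates (copy)): a = [1, 10, 5], b = [2, 10, 5], c = [1, 10, 5]
After line 5 (a[0] = 1, c[0] = 1; result = True)

[1, 10, 5]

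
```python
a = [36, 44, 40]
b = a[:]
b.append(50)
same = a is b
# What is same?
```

After line 1: a = [36, 44, 40]
After line 2 (b = a[:] is a shallow copy, new object): a = [36, 44, 40], b = [36, 44, 40]
After line 3 (append only mutates b): a = [36, 44, 40], b = [36, 44, 40, 50]
After line 4 (same = a is b; different objects -> False): same = False

False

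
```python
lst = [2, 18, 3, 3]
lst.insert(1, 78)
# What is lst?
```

[2, 78, 18, 3, 3]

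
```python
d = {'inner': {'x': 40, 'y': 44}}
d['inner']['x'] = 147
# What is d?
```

After line 1: d = {'inner': {'x': 40, 'y': 44}}
After line 2 (inner x overwritten): d = {'inner': {'x': 147, 'y': 44}}

{'inner': {'x': 147, 'y': 44}}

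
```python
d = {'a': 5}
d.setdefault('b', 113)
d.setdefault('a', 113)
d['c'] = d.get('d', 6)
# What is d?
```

After line 1: d = {'a': 5}
After line 2 (setdefault adds 'b'=113): d = {'a': 5, 'b': 113}
After line 3 (setdefault 'a' no-op, already exists): d = {'a': 5, 'b': 113}
After line 4 (get('d', 6) returns default since 'd' not in d): d = {'a': 5, 'b': 113, 'c': 6}

{'a': 5, 'b': 113, 'c': 6}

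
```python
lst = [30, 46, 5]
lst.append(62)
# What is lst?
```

[30, 46, 5, 62]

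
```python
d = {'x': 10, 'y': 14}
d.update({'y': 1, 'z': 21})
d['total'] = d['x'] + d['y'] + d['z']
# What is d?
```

After line 1: d = {'x': 10, 'y': 14}
After line 2 (y overwritten, z added): d = {'x': 10, 'y': 1, 'z': 21}
After line 3 (total = 10 + 1 + 21 = 32): d = {'x': 10, 'y': 1, 'z': 21, 'total': 32}

{'x': 10, 'y': 1, 'z': 21, 'total': 32}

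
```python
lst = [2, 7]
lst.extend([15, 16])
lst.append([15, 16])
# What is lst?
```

After line 1: lst = [2, 7]
After line 2 (extend unpacks [15, 16]): lst = [2, 7, 15, 16]
After line 3 (append adds [15, 16] as single element): lst = [2, 7, 15, 16, [15, 16]]

[2, 7, 15, 16, [15, 16]]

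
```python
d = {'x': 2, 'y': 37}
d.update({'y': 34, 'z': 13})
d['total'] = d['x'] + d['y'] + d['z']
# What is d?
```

After line 1: d = {'x': 2, 'y': 37}
After line 2 (y overwritten, z added): d = {'x': 2, 'y': 34, 'z': 13}
After line 3 (total = 2 + 34 + 13 = 49): d = {'x': 2, 'y': 34, 'z': 13, 'total': 49}

{'x': 2, 'y': 34, 'z': 13, 'total': 49}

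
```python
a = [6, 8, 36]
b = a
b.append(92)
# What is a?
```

After line 1: a = [6, 8, 36]
After line 2 (b = a is an alias, same object): a = [6, 8, 36], b = [6, 8, 36]
After line 3 (b.append mutates the shared list): a = [6, 8, 36, 92], b = [6, 8, 36, 92]

[6, 8, 36, 92]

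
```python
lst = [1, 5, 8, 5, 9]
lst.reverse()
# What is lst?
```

[9, 5, 8, 5, 1]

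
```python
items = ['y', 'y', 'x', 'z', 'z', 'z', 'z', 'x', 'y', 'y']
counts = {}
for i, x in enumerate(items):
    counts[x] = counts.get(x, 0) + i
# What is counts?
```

Initial: counts = {}, items = ['y', 'y', 'x', 'z', 'z', 'z', 'z', 'x', 'y', 'y']
i=0, x='y': counts = {'y': 0}
i=1, x='y': counts = {'y': 1}
i=2, x='x': counts = {'y': 1, 'x': 2}
i=3, x='z': counts = {'y': 1, 'x': 2, 'z': 3}
i=4, x='z': counts = {'y': 1, 'x': 2, 'z': 7}
i=5, x='z': counts = {'y': 1, 'x': 2, 'z': 12}
i=6, x='z': counts = {'y': 1, 'x': 2, 'z': 18}
i=7, x='x': counts = {'y': 1, 'x': 9, 'z': 18}
i=8, x='y': counts = {'y': 9, 'x': 9, 'z': 18}
i=9, x='y': counts = {'y': 18, 'x': 9, 'z': 18}

{'y': 18, 'x': 9, 'z': 18}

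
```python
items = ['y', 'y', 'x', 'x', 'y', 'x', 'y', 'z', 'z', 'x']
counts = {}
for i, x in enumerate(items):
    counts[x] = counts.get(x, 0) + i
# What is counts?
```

Initial: counts = {}, items = ['y', 'y', 'x', 'x', 'y', 'x', 'y', 'z', 'z', 'x']
i=0, x='y': counts = {'y': 0}
i=1, x='y': counts = {'y': 1}
i=2, x='x': counts = {'y': 1, 'x': 2}
i=3, x='x': counts = {'y': 1, 'x': 5}
i=4, x='y': counts = {'y': 5, 'x': 5}
i=5, x='x': counts = {'y': 5, 'x': 10}
i=6, x='y': counts = {'y': 11, 'x': 10}
i=7, x='z': counts = {'y': 11, 'x': 10, 'z': 7}
i=8, x='z': counts = {'y': 11, 'x': 10, 'z': 15}
i=9, x='x': counts = {'y': 11, 'x': 19, 'z': 15}

{'y': 11, 'x': 19, 'z': 15}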